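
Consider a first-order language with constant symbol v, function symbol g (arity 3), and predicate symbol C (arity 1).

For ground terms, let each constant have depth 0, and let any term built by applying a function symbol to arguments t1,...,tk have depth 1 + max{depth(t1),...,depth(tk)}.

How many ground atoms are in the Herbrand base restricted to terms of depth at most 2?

First count ground terms of depth ≤ 2.
Write N_k for the number of ground terms of depth ≤ k. A term of depth ≤ k is either a constant or a function symbol applied to arguments of depth ≤ k−1, so N_k = 1 + N_{k-1}^3.
N_0 = 1
N_1 = 1 + 1^3 = 2
N_2 = 1 + 2^3 = 9
So |H| = 9.
For each predicate symbol, the number of ground atoms is |H| raised to its arity; summing:
  C: 9
Total ground atoms: 9.

9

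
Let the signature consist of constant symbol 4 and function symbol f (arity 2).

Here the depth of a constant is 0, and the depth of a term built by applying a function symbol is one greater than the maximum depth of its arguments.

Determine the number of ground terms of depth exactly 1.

1

Write N_k for the number of ground terms of depth ≤ k. A term of depth ≤ k is either a constant or a function symbol applied to arguments of depth ≤ k−1, so N_k = 1 + N_{k-1}^2.
N_0 = 1
N_1 = 1 + 1^2 = 2
Terms of depth exactly 1: N_1 − N_0 = 2 − 1 = 1.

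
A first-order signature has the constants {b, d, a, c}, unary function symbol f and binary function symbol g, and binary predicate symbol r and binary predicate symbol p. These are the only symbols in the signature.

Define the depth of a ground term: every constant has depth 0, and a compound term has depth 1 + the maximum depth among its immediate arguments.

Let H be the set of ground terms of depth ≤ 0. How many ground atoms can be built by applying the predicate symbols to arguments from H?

32

First count ground terms of depth ≤ 0.
If N_k denotes the number of depth-≤k ground terms, the 4 constants give N_0 = 4, and each function symbol of arity r contributes N_{k-1}^r new terms at level k: N_k = 4 + N_{k-1} + N_{k-1}^2.
N_0 = 4
Explicitly: b, d, a, c.
So |H| = 4.
For each predicate symbol, the number of ground atoms is |H| raised to its arity; summing:
  r: 4^2 = 16;  p: 4^2 = 16
Total ground atoms: 16 + 16 = 32.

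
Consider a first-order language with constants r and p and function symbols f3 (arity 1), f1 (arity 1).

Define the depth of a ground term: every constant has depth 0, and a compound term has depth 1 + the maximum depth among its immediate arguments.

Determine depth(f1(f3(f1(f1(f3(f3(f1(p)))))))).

depth(f1(p)) = 1 + depth(p) = 1 + 0 = 1
depth(f3(f1(p))) = 1 + depth(f1(p)) = 1 + 1 = 2
depth(f3(f3(f1(p)))) = 1 + depth(f3(f1(p))) = 1 + 2 = 3
depth(f1(f3(f3(f1(p))))) = 1 + depth(f3(f3(f1(p)))) = 1 + 3 = 4
depth(f1(f1(f3(f3(f1(p)))))) = 1 + depth(f1(f3(f3(f1(p))))) = 1 + 4 = 5
depth(f3(f1(f1(f3(f3(f1(p))))))) = 1 + depth(f1(f1(f3(f3(f1(p)))))) = 1 + 5 = 6
depth(f1(f3(f1(f1(f3(f3(f1(p)))))))) = 1 + depth(f3(f1(f1(f3(f3(f1(p))))))) = 1 + 6 = 7

7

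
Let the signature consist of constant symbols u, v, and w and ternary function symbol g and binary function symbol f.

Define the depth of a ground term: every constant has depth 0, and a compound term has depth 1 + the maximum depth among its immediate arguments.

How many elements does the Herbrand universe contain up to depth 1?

If N_k denotes the number of depth-≤k ground terms, the 3 constants give N_0 = 3, and each function symbol of arity r contributes N_{k-1}^r new terms at level k: N_k = 3 + N_{k-1}^3 + N_{k-1}^2.
N_0 = 3
N_1 = 3 + 3^3 + 3^2 = 39

39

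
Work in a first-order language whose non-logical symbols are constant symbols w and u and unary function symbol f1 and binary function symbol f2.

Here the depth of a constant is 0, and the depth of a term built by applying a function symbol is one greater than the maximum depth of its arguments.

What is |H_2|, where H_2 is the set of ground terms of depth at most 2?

Count level by level. With function symbols f1/1, f2/2, the terms of depth ≤ k are the 2 constants together with each function applied to depth-≤(k−1) tuples, so N_k = 2 + N_{k-1} + N_{k-1}^2.
N_0 = 2
N_1 = 2 + 2 + 2^2 = 8
N_2 = 2 + 8 + 8^2 = 74

74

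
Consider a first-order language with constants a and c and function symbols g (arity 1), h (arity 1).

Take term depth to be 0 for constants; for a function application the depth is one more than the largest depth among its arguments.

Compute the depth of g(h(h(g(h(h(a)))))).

6

depth(h(a)) = 1 + depth(a) = 1 + 0 = 1
depth(h(h(a))) = 1 + depth(h(a)) = 1 + 1 = 2
depth(g(h(h(a)))) = 1 + depth(h(h(a))) = 1 + 2 = 3
depth(h(g(h(h(a))))) = 1 + depth(g(h(h(a)))) = 1 + 3 = 4
depth(h(h(g(h(h(a)))))) = 1 + depth(h(g(h(h(a))))) = 1 + 4 = 5
depth(g(h(h(g(h(h(a))))))) = 1 + depth(h(h(g(h(h(a)))))) = 1 + 5 = 6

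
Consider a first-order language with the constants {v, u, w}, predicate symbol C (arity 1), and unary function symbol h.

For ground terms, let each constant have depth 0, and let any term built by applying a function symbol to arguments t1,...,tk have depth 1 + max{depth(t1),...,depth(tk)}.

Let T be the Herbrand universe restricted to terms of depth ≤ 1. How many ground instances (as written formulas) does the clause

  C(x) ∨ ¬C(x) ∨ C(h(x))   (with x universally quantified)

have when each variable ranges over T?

Ground terms of depth ≤ 1:
  Count level by level. With function symbols h/1, the terms of depth ≤ k are the 3 constants together with each function applied to depth-≤(k−1) tuples, so N_k = 3 + N_{k-1}.
  N_0 = 3
  N_1 = 3 + 3 = 6
So there are 6 ground terms available for substitution.
The body mentions the single quantified variable x; since ground terms form a free algebra, no two substitutions collapse to the same formula.
Number of ground instances = 6.

6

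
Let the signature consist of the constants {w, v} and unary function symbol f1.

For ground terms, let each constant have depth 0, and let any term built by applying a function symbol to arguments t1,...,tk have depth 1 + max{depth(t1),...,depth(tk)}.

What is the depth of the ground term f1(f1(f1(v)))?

3

depth(f1(v)) = 1 + depth(v) = 1 + 0 = 1
depth(f1(f1(v))) = 1 + depth(f1(v)) = 1 + 1 = 2
depth(f1(f1(f1(v)))) = 1 + depth(f1(f1(v))) = 1 + 2 = 3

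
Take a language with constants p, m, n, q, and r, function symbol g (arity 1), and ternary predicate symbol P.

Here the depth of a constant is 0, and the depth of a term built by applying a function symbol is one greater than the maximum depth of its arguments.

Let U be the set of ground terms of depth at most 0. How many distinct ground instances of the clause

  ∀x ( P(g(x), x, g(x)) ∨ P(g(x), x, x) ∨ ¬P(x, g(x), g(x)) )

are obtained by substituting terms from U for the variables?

Ground terms of depth ≤ 0:
  If N_k denotes the number of depth-≤k ground terms, the 5 constants give N_0 = 5, and each function symbol of arity r contributes N_{k-1}^r new terms at level k: N_k = 5 + N_{k-1}.
  N_0 = 5
So there are 5 ground terms available for substitution.
The clause has 1 distinct variable (x), which appears in the body. In the free term algebra distinct substitutions yield syntactically distinct ground instances.
Number of ground instances = 5.

5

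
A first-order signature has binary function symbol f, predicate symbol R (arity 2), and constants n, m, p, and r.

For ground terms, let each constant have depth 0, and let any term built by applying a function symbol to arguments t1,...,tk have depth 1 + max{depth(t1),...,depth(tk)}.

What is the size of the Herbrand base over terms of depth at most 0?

First count ground terms of depth ≤ 0.
Count level by level. With function symbols f/2, the terms of depth ≤ k are the 4 constants together with each function applied to depth-≤(k−1) tuples, so N_k = 4 + N_{k-1}^2.
N_0 = 4
Explicitly: n, m, p, r.
So |H| = 4.
Ground atoms are formed by filling each argument slot of a predicate with a term from H, so an r-ary predicate gives |H|^r atoms:
  R: 4^2 = 16
Total ground atoms: 16.

16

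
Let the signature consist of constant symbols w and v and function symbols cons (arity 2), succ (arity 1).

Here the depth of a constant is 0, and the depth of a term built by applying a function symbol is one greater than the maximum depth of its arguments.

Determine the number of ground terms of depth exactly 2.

If N_k denotes the number of depth-≤k ground terms, the 2 constants give N_0 = 2, and each function symbol of arity r contributes N_{k-1}^r new terms at level k: N_k = 2 + N_{k-1}^2 + N_{k-1}.
N_0 = 2
N_1 = 2 + 2^2 + 2 = 8
N_2 = 2 + 8^2 + 8 = 74
Terms of depth exactly 2: N_2 − N_1 = 74 − 8 = 66.

66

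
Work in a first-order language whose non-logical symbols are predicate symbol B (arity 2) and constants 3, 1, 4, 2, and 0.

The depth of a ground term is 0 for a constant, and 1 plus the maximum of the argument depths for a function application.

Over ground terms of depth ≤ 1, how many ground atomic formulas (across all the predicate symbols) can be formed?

First count ground terms of depth ≤ 1.
With no function symbols every ground term is a constant, so there are exactly 5 ground terms at every depth bound.
N_0 = 5
N_1 = 5
Explicitly: 3, 1, 4, 2, 0.
So |H| = 5.
A ground atom is a predicate applied to a tuple of terms from H, so the count is the sum over predicates of |H|^arity:
  B: 5^2 = 25
Total ground atoms: 25.

25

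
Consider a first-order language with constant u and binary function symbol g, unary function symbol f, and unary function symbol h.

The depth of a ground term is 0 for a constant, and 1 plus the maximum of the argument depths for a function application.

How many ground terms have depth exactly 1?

3

Let N_k count ground terms of depth at most k. Each non-constant term of depth ≤ k is some function symbol applied to depth-≤(k−1) arguments, giving N_k = 1 + N_{k-1}^2 + N_{k-1} + N_{k-1}.
N_0 = 1
N_1 = 1 + 1^2 + 1 + 1 = 4
Terms of depth exactly 1: N_1 − N_0 = 4 − 1 = 3.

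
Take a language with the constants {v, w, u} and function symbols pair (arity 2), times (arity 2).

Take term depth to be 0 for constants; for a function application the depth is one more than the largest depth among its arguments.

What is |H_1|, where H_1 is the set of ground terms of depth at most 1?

21

Let N_k count ground terms of depth at most k. Each non-constant term of depth ≤ k is some function symbol applied to depth-≤(k−1) arguments, giving N_k = 3 + N_{k-1}^2 + N_{k-1}^2.
N_0 = 3
N_1 = 3 + 3^2 + 3^2 = 21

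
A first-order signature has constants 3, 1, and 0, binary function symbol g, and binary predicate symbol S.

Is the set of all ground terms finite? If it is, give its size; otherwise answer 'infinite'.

The signature has at least one function symbol (g, arity 2) and at least one constant (3).
Iterating g gives infinitely many distinct ground terms: 3, g(3, 3), g(g(3, 3), g(3, 3)), ...
So the Herbrand universe is infinite.

infinite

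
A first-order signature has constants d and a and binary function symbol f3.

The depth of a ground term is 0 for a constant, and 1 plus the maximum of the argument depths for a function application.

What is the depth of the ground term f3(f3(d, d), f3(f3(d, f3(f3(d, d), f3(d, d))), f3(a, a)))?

5

depth(f3(d, d)) = 1 + max(0, 0) = 1
depth(f3(f3(d, d), f3(d, d))) = 1 + max(1, 1) = 2
depth(f3(d, f3(f3(d, d), f3(d, d)))) = 1 + max(0, 2) = 3
depth(f3(a, a)) = 1 + max(0, 0) = 1
depth(f3(f3(d, f3(f3(d, d), f3(d, d))), f3(a, a))) = 1 + max(3, 1) = 4
depth(f3(f3(d, d), f3(f3(d, f3(f3(d, d), f3(d, d))), f3(a, a)))) = 1 + max(1, 4) = 5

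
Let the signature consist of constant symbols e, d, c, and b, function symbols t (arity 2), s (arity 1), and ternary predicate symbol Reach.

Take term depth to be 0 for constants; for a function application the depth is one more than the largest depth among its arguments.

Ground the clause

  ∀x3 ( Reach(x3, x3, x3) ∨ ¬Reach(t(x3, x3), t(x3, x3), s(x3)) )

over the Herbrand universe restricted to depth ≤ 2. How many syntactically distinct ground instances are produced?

Ground terms of depth ≤ 2:
  Count level by level. With function symbols t/2, s/1, the terms of depth ≤ k are the 4 constants together with each function applied to depth-≤(k−1) tuples, so N_k = 4 + N_{k-1}^2 + N_{k-1}.
  N_0 = 4
  N_1 = 4 + 4^2 + 4 = 24
  N_2 = 4 + 24^2 + 24 = 604
So there are 604 ground terms available for substitution.
The clause has 1 distinct variable (x3), which appears in the body. In the free term algebra distinct substitutions yield syntactically distinct ground instances.
Number of ground instances = 604.

604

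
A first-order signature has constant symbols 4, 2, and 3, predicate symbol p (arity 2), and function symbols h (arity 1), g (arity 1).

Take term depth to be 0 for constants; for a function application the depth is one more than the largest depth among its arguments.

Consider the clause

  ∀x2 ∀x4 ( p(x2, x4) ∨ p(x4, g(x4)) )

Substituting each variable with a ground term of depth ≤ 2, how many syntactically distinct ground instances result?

Ground terms of depth ≤ 2:
  Let N_k = |{terms of depth ≤ k}|. Then N_0 = 3 and N_k = 3 + N_{k-1} + N_{k-1} for k ≥ 1 (one summand per function symbol, arity giving the exponent).
  N_0 = 3
  N_1 = 3 + 3 + 3 = 9
  N_2 = 3 + 9 + 9 = 21
So there are 21 ground terms available for substitution.
The body mentions every one of the 2 quantified variables; since ground terms form a free algebra, no two substitutions collapse to the same formula.
Number of ground instances = 21^2 = 441.

441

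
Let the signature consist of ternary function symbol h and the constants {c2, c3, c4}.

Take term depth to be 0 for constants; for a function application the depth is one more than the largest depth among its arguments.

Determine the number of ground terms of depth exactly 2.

Count level by level. With function symbols h/3, the terms of depth ≤ k are the 3 constants together with each function applied to depth-≤(k−1) tuples, so N_k = 3 + N_{k-1}^3.
N_0 = 3
N_1 = 3 + 3^3 = 30
N_2 = 3 + 30^3 = 27003
Terms of depth exactly 2: N_2 − N_1 = 27003 − 30 = 26973.

26973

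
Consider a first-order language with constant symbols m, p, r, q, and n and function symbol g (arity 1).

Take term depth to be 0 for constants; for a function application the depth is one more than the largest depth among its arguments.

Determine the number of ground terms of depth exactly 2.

Let N_k count ground terms of depth at most k. Each non-constant term of depth ≤ k is some function symbol applied to depth-≤(k−1) arguments, giving N_k = 5 + N_{k-1}.
N_0 = 5
N_1 = 5 + 5 = 10
N_2 = 5 + 10 = 15
Terms of depth exactly 2: N_2 − N_1 = 15 − 10 = 5.

5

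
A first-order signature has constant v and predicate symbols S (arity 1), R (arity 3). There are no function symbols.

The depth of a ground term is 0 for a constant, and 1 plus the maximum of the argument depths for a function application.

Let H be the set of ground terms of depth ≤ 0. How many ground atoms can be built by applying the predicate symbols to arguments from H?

First count ground terms of depth ≤ 0.
With no function symbols every ground term is a constant, so there is exactly 1 ground term at every depth bound.
N_0 = 1
Explicitly: v.
So |H| = 1.
A ground atom is a predicate applied to a tuple of terms from H, so the count is the sum over predicates of |H|^arity:
  S: 1;  R: 1^3 = 1
Total ground atoms: 1 + 1 = 2.

2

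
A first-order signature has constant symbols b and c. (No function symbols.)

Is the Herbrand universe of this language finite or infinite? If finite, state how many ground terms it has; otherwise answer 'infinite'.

There are no function symbols, so every ground term is one of the 2 constants.
The Herbrand universe is {b, c}, which is finite with 2 elements.

2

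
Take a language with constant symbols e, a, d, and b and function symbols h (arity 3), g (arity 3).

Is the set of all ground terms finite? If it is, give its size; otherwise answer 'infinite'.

The signature has at least one function symbol (h, arity 3) and at least one constant (e).
Iterating h gives infinitely many distinct ground terms: e, h(e, e, e), h(h(e, e, e), h(e, e, e), h(e, e, e)), ...
So the Herbrand universe is infinite.

infinite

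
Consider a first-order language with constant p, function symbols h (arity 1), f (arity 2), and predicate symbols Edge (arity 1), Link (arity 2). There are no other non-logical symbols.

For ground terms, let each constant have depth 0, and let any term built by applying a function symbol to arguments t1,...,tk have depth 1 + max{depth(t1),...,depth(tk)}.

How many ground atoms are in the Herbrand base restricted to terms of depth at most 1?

First count ground terms of depth ≤ 1.
Let N_k = |{terms of depth ≤ k}|. Then N_0 = 1 and N_k = 1 + N_{k-1} + N_{k-1}^2 for k ≥ 1 (one summand per function symbol, arity giving the exponent).
N_0 = 1
N_1 = 1 + 1 + 1^2 = 3
Explicitly: p, h(p), f(p, p).
So |H| = 3.
A ground atom is a predicate applied to a tuple of terms from H, so the count is the sum over predicates of |H|^arity:
  Edge: 3;  Link: 3^2 = 9
Total ground atoms: 3 + 9 = 12.

12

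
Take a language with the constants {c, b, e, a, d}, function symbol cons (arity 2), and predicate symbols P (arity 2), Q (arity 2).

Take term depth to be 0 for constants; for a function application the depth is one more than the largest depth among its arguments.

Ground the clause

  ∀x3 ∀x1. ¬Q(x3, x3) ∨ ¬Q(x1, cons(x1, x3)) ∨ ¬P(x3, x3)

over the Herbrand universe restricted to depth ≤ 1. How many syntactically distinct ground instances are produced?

Ground terms of depth ≤ 1:
  Let N_k count ground terms of depth at most k. Each non-constant term of depth ≤ k is some function symbol applied to depth-≤(k−1) arguments, giving N_k = 5 + N_{k-1}^2.
  N_0 = 5
  N_1 = 5 + 5^2 = 30
So there are 30 ground terms available for substitution.
The clause has 2 distinct variables (x3, x1), each appearing in the body. In the free term algebra distinct substitutions yield syntactically distinct ground instances.
Number of ground instances = 30^2 = 900.

900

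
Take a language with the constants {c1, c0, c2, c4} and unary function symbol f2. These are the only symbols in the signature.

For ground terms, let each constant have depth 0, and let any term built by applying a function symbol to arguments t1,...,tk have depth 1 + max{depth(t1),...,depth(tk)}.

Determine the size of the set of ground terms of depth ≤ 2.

Count level by level. With function symbols f2/1, the terms of depth ≤ k are the 4 constants together with each function applied to depth-≤(k−1) tuples, so N_k = 4 + N_{k-1}.
N_0 = 4
N_1 = 4 + 4 = 8
N_2 = 4 + 8 = 12

12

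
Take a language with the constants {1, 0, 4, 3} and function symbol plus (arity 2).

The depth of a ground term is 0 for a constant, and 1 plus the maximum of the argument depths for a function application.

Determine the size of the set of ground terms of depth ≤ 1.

20

Let N_k count ground terms of depth at most k. Each non-constant term of depth ≤ k is some function symbol applied to depth-≤(k−1) arguments, giving N_k = 4 + N_{k-1}^2.
N_0 = 4
N_1 = 4 + 4^2 = 20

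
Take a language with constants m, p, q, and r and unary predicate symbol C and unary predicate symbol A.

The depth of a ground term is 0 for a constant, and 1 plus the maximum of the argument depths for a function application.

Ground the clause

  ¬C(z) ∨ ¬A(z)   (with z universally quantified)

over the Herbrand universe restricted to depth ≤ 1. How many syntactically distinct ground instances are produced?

Ground terms of depth ≤ 1:
  With no function symbols every ground term is a constant, so there are exactly 4 ground terms at every depth bound.
  N_0 = 4
  N_1 = 4
  Explicitly: m, p, q, r.
So there are 4 ground terms available for substitution.
The clause has 1 distinct variable (z), which appears in the body. In the free term algebra distinct substitutions yield syntactically distinct ground instances.
Number of ground instances = 4.

4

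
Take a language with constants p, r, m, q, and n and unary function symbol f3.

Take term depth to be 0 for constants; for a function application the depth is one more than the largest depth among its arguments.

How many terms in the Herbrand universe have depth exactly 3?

Write N_k for the number of ground terms of depth ≤ k. A term of depth ≤ k is either a constant or a function symbol applied to arguments of depth ≤ k−1, so N_k = 5 + N_{k-1}.
N_0 = 5
N_1 = 5 + 5 = 10
N_2 = 5 + 10 = 15
N_3 = 5 + 15 = 20
Terms of depth exactly 3: N_3 − N_2 = 20 − 15 = 5.

5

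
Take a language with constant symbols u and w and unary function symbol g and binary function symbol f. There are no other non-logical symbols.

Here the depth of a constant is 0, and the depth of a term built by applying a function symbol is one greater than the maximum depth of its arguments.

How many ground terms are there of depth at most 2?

Count level by level. With function symbols g/1, f/2, the terms of depth ≤ k are the 2 constants together with each function applied to depth-≤(k−1) tuples, so N_k = 2 + N_{k-1} + N_{k-1}^2.
N_0 = 2
N_1 = 2 + 2 + 2^2 = 8
N_2 = 2 + 8 + 8^2 = 74

74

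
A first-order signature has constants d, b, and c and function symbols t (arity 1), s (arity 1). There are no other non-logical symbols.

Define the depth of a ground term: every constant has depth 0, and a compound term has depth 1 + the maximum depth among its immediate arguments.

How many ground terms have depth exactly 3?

Let N_k = |{terms of depth ≤ k}|. Then N_0 = 3 and N_k = 3 + N_{k-1} + N_{k-1} for k ≥ 1 (one summand per function symbol, arity giving the exponent).
N_0 = 3
N_1 = 3 + 3 + 3 = 9
N_2 = 3 + 9 + 9 = 21
N_3 = 3 + 21 + 21 = 45
Terms of depth exactly 3: N_3 − N_2 = 45 − 21 = 24.

24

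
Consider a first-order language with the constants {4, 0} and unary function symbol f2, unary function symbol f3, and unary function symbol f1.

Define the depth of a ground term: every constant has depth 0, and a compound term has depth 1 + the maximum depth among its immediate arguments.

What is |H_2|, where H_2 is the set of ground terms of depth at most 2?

26

Write N_k for the number of ground terms of depth ≤ k. A term of depth ≤ k is either a constant or a function symbol applied to arguments of depth ≤ k−1, so N_k = 2 + N_{k-1} + N_{k-1} + N_{k-1}.
N_0 = 2
N_1 = 2 + 2 + 2 + 2 = 8
N_2 = 2 + 8 + 8 + 8 = 26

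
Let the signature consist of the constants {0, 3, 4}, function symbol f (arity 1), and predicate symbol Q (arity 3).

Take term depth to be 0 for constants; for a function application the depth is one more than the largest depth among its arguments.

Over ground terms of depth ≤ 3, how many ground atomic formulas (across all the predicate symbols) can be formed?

1728

First count ground terms of depth ≤ 3.
Let N_k count ground terms of depth at most k. Each non-constant term of depth ≤ k is some function symbol applied to depth-≤(k−1) arguments, giving N_k = 3 + N_{k-1}.
N_0 = 3
N_1 = 3 + 3 = 6
N_2 = 3 + 6 = 9
N_3 = 3 + 9 = 12
Explicitly: 0, 3, 4, f(0), f(3), f(4), f(f(0)), f(f(3)), f(f(4)), f(f(f(0))), f(f(f(3))), f(f(f(4))).
So |H| = 12.
A ground atom is a predicate applied to a tuple of terms from H, so the count is the sum over predicates of |H|^arity:
  Q: 12^3 = 1728
Total ground atoms: 1728.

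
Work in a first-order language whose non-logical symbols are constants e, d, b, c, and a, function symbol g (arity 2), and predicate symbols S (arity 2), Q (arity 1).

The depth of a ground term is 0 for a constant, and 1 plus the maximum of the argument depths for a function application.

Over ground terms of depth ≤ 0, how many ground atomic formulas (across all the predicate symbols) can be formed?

30

First count ground terms of depth ≤ 0.
If N_k denotes the number of depth-≤k ground terms, the 5 constants give N_0 = 5, and each function symbol of arity r contributes N_{k-1}^r new terms at level k: N_k = 5 + N_{k-1}^2.
N_0 = 5
So |H| = 5.
For each predicate symbol, the number of ground atoms is |H| raised to its arity; summing:
  S: 5^2 = 25;  Q: 5
Total ground atoms: 25 + 5 = 30.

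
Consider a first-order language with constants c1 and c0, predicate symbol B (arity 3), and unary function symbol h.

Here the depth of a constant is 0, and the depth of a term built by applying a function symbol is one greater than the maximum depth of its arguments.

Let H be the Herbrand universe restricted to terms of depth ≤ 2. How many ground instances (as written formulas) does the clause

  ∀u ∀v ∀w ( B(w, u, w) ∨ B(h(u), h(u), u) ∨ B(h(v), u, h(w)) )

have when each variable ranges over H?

216

Ground terms of depth ≤ 2:
  Let N_k count ground terms of depth at most k. Each non-constant term of depth ≤ k is some function symbol applied to depth-≤(k−1) arguments, giving N_k = 2 + N_{k-1}.
  N_0 = 2
  N_1 = 2 + 2 = 4
  N_2 = 2 + 4 = 6
So there are 6 ground terms available for substitution.
Each of u, v, w ranges independently over the available ground terms, and distinct assignments produce distinct instances.
Number of ground instances = 6^3 = 216.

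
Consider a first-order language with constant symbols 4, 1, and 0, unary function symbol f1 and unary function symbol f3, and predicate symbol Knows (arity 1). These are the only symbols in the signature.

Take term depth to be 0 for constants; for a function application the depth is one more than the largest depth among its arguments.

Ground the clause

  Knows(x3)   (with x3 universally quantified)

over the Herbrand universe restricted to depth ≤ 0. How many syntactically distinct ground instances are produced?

3

Ground terms of depth ≤ 0:
  Write N_k for the number of ground terms of depth ≤ k. A term of depth ≤ k is either a constant or a function symbol applied to arguments of depth ≤ k−1, so N_k = 3 + N_{k-1} + N_{k-1}.
  N_0 = 3
So there are 3 ground terms available for substitution.
The variable x3 ranges independently over the available ground terms, and distinct assignments produce distinct instances.
Number of ground instances = 3.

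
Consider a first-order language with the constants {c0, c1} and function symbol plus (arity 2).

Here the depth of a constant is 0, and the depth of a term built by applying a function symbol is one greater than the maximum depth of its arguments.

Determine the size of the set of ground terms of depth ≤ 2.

Count level by level. With function symbols plus/2, the terms of depth ≤ k are the 2 constants together with each function applied to depth-≤(k−1) tuples, so N_k = 2 + N_{k-1}^2.
N_0 = 2
N_1 = 2 + 2^2 = 6
N_2 = 2 + 6^2 = 38

38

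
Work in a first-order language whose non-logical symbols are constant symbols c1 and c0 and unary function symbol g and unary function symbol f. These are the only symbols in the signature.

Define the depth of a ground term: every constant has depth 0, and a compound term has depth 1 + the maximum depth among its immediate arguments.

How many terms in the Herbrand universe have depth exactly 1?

Count level by level. With function symbols g/1, f/1, the terms of depth ≤ k are the 2 constants together with each function applied to depth-≤(k−1) tuples, so N_k = 2 + N_{k-1} + N_{k-1}.
N_0 = 2
N_1 = 2 + 2 + 2 = 6
Terms of depth exactly 1: N_1 − N_0 = 6 − 2 = 4.

4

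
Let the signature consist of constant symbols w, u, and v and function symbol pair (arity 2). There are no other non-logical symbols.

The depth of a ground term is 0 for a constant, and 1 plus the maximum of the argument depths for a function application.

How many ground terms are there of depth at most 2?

Write N_k for the number of ground terms of depth ≤ k. A term of depth ≤ k is either a constant or a function symbol applied to arguments of depth ≤ k−1, so N_k = 3 + N_{k-1}^2.
N_0 = 3
N_1 = 3 + 3^2 = 12
N_2 = 3 + 12^2 = 147

147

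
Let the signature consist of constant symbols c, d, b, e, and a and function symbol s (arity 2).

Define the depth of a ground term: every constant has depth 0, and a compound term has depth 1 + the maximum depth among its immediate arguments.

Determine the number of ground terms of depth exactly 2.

875

Count level by level. With function symbols s/2, the terms of depth ≤ k are the 5 constants together with each function applied to depth-≤(k−1) tuples, so N_k = 5 + N_{k-1}^2.
N_0 = 5
N_1 = 5 + 5^2 = 30
N_2 = 5 + 30^2 = 905
Terms of depth exactly 2: N_2 − N_1 = 905 − 30 = 875.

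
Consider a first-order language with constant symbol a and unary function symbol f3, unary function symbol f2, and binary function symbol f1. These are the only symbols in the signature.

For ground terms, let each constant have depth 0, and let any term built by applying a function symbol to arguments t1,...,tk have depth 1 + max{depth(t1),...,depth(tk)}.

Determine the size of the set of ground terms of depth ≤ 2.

Count level by level. With function symbols f3/1, f2/1, f1/2, the terms of depth ≤ k are the 1 constant together with each function applied to depth-≤(k−1) tuples, so N_k = 1 + N_{k-1} + N_{k-1} + N_{k-1}^2.
N_0 = 1
N_1 = 1 + 1 + 1 + 1^2 = 4
N_2 = 1 + 4 + 4 + 4^2 = 25

25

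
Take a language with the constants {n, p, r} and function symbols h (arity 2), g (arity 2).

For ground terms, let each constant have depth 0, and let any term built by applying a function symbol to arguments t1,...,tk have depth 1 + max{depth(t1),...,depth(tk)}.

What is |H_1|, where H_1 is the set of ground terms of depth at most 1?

21

Let N_k = |{terms of depth ≤ k}|. Then N_0 = 3 and N_k = 3 + N_{k-1}^2 + N_{k-1}^2 for k ≥ 1 (one summand per function symbol, arity giving the exponent).
N_0 = 3
N_1 = 3 + 3^2 + 3^2 = 21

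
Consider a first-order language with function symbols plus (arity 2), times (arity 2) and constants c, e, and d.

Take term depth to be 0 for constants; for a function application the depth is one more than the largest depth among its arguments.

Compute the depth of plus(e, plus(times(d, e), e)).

depth(times(d, e)) = 1 + max(0, 0) = 1
depth(plus(times(d, e), e)) = 1 + max(1, 0) = 2
depth(plus(e, plus(times(d, e), e))) = 1 + max(0, 2) = 3

3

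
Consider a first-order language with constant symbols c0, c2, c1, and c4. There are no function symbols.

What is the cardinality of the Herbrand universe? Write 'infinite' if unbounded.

4

There are no function symbols, so every ground term is one of the 4 constants.
The Herbrand universe is {c0, c2, c1, c4}, which is finite with 4 elements.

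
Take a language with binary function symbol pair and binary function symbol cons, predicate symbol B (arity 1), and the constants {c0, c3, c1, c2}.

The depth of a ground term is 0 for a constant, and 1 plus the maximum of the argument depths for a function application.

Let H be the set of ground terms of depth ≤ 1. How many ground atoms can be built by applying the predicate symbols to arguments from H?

First count ground terms of depth ≤ 1.
Let N_k = |{terms of depth ≤ k}|. Then N_0 = 4 and N_k = 4 + N_{k-1}^2 + N_{k-1}^2 for k ≥ 1 (one summand per function symbol, arity giving the exponent).
N_0 = 4
N_1 = 4 + 4^2 + 4^2 = 36
So |H| = 36.
Each predicate of arity r yields |H|^r ground atoms (one per choice of an r-tuple from H):
  B: 36
Total ground atoms: 36.

36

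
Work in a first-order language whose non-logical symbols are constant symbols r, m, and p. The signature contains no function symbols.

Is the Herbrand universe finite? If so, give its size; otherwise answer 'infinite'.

3

There are no function symbols, so every ground term is one of the 3 constants.
The Herbrand universe is {r, m, p}, which is finite with 3 elements.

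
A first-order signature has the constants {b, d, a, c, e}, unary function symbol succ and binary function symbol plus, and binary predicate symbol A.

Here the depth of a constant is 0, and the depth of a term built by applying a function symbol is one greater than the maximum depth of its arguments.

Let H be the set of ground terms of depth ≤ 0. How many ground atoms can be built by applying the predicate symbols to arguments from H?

First count ground terms of depth ≤ 0.
If N_k denotes the number of depth-≤k ground terms, the 5 constants give N_0 = 5, and each function symbol of arity r contributes N_{k-1}^r new terms at level k: N_k = 5 + N_{k-1} + N_{k-1}^2.
N_0 = 5
So |H| = 5.
Ground atoms are formed by filling each argument slot of a predicate with a term from H, so an r-ary predicate gives |H|^r atoms:
  A: 5^2 = 25
Total ground atoms: 25.

25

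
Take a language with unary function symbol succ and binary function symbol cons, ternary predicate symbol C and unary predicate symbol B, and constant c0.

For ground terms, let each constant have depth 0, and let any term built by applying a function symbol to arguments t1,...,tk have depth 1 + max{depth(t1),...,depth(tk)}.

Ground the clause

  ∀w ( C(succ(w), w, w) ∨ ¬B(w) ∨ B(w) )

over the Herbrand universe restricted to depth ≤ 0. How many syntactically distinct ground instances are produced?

Ground terms of depth ≤ 0:
  Write N_k for the number of ground terms of depth ≤ k. A term of depth ≤ k is either a constant or a function symbol applied to arguments of depth ≤ k−1, so N_k = 1 + N_{k-1} + N_{k-1}^2.
  N_0 = 1
So there is exactly 1 ground term available for substitution.
There is 1 variable to instantiate (w),  occurring in at least one literal, so different choices give different ground instances.
Number of ground instances = 1.

1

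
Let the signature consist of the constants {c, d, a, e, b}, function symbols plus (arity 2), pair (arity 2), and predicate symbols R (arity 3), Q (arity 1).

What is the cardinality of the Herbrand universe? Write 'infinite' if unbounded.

infinite

The signature has at least one function symbol (plus, arity 2) and at least one constant (c).
Iterating plus gives infinitely many distinct ground terms: c, plus(c, c), plus(plus(c, c), plus(c, c)), ...
So the Herbrand universe is infinite.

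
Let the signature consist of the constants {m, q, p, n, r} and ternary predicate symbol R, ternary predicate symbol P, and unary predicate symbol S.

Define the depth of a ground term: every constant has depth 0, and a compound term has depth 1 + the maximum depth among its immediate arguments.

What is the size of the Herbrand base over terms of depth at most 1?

255

First count ground terms of depth ≤ 1.
With no function symbols every ground term is a constant, so there are exactly 5 ground terms at every depth bound.
N_0 = 5
N_1 = 5
So |H| = 5.
Ground atoms are formed by filling each argument slot of a predicate with a term from H, so an r-ary predicate gives |H|^r atoms:
  R: 5^3 = 125;  P: 5^3 = 125;  S: 5
Total ground atoms: 125 + 125 + 5 = 255.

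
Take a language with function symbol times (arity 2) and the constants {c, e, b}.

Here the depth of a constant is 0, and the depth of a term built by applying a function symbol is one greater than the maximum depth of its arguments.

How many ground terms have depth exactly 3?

21465

Let N_k count ground terms of depth at most k. Each non-constant term of depth ≤ k is some function symbol applied to depth-≤(k−1) arguments, giving N_k = 3 + N_{k-1}^2.
N_0 = 3
N_1 = 3 + 3^2 = 12
N_2 = 3 + 12^2 = 147
N_3 = 3 + 147^2 = 21612
Terms of depth exactly 3: N_3 − N_2 = 21612 − 147 = 21465.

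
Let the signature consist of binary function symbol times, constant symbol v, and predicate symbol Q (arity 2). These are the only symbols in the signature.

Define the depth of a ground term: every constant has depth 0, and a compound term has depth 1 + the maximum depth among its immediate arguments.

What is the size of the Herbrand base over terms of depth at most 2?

25

First count ground terms of depth ≤ 2.
Let N_k = |{terms of depth ≤ k}|. Then N_0 = 1 and N_k = 1 + N_{k-1}^2 for k ≥ 1 (one summand per function symbol, arity giving the exponent).
N_0 = 1
N_1 = 1 + 1^2 = 2
N_2 = 1 + 2^2 = 5
Explicitly: v, times(v, v), times(v, times(v, v)), times(times(v, v), v), times(times(v, v), times(v, v)).
So |H| = 5.
Each predicate of arity r yields |H|^r ground atoms (one per choice of an r-tuple from H):
  Q: 5^2 = 25
Total ground atoms: 25.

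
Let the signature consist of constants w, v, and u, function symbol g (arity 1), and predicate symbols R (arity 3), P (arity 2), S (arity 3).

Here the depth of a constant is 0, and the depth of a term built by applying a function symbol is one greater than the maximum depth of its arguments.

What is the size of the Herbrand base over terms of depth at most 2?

1539

First count ground terms of depth ≤ 2.
Count level by level. With function symbols g/1, the terms of depth ≤ k are the 3 constants together with each function applied to depth-≤(k−1) tuples, so N_k = 3 + N_{k-1}.
N_0 = 3
N_1 = 3 + 3 = 6
N_2 = 3 + 6 = 9
So |H| = 9.
Each predicate of arity r yields |H|^r ground atoms (one per choice of an r-tuple from H):
  R: 9^3 = 729;  P: 9^2 = 81;  S: 9^3 = 729
Total ground atoms: 729 + 81 + 729 = 1539.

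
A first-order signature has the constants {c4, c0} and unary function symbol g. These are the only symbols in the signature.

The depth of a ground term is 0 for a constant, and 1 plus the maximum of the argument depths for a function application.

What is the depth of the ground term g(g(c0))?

depth(g(c0)) = 1 + depth(c0) = 1 + 0 = 1
depth(g(g(c0))) = 1 + depth(g(c0)) = 1 + 1 = 2

2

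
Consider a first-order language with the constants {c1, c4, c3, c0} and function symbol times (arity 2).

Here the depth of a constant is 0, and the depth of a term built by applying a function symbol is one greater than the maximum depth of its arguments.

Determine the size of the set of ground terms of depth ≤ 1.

20

Let N_k count ground terms of depth at most k. Each non-constant term of depth ≤ k is some function symbol applied to depth-≤(k−1) arguments, giving N_k = 4 + N_{k-1}^2.
N_0 = 4
N_1 = 4 + 4^2 = 20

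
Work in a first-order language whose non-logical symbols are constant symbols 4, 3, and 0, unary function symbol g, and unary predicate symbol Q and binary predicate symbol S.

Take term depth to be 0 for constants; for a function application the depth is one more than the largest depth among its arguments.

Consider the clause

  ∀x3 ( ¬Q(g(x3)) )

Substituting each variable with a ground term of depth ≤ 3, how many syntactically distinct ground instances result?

12

Ground terms of depth ≤ 3:
  Let N_k count ground terms of depth at most k. Each non-constant term of depth ≤ k is some function symbol applied to depth-≤(k−1) arguments, giving N_k = 3 + N_{k-1}.
  N_0 = 3
  N_1 = 3 + 3 = 6
  N_2 = 3 + 6 = 9
  N_3 = 3 + 9 = 12
  Explicitly: 4, 3, 0, g(4), g(3), g(0), g(g(4)), g(g(3)), g(g(0)), g(g(g(4))), g(g(g(3))), g(g(g(0))).
So there are 12 ground terms available for substitution.
The variable x3 ranges independently over the available ground terms, and distinct assignments produce distinct instances.
Number of ground instances = 12.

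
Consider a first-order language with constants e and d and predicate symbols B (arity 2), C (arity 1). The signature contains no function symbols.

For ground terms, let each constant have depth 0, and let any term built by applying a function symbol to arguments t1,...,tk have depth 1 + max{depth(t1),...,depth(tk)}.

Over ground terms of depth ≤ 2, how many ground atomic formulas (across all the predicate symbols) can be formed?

6

First count ground terms of depth ≤ 2.
With no function symbols every ground term is a constant, so there are exactly 2 ground terms at every depth bound.
N_0 = 2
N_1 = 2
N_2 = 2
Explicitly: e, d.
So |H| = 2.
Each predicate of arity r yields |H|^r ground atoms (one per choice of an r-tuple from H):
  B: 2^2 = 4;  C: 2
Total ground atoms: 4 + 2 = 6.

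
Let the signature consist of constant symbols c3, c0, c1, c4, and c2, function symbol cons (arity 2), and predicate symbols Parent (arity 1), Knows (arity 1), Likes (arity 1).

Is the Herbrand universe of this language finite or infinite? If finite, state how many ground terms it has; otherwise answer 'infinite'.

infinite

The signature has at least one function symbol (cons, arity 2) and at least one constant (c3).
Iterating cons gives infinitely many distinct ground terms: c3, cons(c3, c3), cons(cons(c3, c3), cons(c3, c3)), ...
So the Herbrand universe is infinite.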